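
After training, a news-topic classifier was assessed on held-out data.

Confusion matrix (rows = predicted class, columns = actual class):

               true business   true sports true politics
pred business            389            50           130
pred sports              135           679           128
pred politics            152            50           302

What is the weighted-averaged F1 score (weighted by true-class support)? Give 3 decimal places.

Per-class F1 score (2·TP/(2·TP+FP+FN)):
  business: TP=389, FP=50+130=180, FN=135+152=287 → 778/1245 = 0.6249
  sports: TP=679, FP=135+128=263, FN=50+50=100 → 1358/1721 = 0.7891
  politics: TP=302, FP=152+50=202, FN=130+128=258 → 604/1064 = 0.5677
Weighted-F1 score = Σ (supportᵢ/N)·F1 scoreᵢ with N=2015: (676/2015)·0.6249 + (779/2015)·0.7891 + (560/2015)·0.5677 = 0.672

0.672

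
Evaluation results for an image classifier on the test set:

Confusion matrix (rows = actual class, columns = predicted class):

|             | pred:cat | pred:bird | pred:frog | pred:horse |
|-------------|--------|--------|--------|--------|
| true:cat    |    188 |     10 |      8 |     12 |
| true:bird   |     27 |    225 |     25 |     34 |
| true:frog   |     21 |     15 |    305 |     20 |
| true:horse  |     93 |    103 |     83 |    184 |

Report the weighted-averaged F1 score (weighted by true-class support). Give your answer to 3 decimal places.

Per-class F1 score (2·TP/(2·TP+FP+FN)):
  cat: TP=188, FP=27+21+93=141, FN=10+8+12=30 → 376/547 = 0.6874
  bird: TP=225, FP=10+15+103=128, FN=27+25+34=86 → 450/664 = 0.6777
  frog: TP=305, FP=8+25+83=116, FN=21+15+20=56 → 610/782 = 0.7801
  horse: TP=184, FP=12+34+20=66, FN=93+103+83=279 → 368/713 = 0.5161
Weighted-F1 score = Σ (supportᵢ/N)·F1 scoreᵢ with N=1353: (218/1353)·0.6874 + (311/1353)·0.6777 + (361/1353)·0.7801 + (463/1353)·0.5161 = 0.651

0.651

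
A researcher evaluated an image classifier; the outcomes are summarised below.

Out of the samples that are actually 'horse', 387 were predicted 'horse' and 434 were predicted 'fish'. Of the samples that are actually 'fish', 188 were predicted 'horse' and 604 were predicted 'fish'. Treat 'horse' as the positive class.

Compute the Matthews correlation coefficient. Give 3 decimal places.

0.244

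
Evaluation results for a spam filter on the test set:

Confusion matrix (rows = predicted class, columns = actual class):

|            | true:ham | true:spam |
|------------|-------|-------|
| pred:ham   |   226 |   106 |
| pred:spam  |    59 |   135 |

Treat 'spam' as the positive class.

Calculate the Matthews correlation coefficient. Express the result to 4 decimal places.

0.3647

MCC = (TP·TN − FP·FN) / √((TP+FP)(TP+FN)(TN+FP)(TN+FN))
Numerator = 135·226 − 59·106 = 24256
Denominator = √(194·241·285·332) = √4423863480 = 66512.1303
MCC = 24256 / 66512.1303 = 0.3647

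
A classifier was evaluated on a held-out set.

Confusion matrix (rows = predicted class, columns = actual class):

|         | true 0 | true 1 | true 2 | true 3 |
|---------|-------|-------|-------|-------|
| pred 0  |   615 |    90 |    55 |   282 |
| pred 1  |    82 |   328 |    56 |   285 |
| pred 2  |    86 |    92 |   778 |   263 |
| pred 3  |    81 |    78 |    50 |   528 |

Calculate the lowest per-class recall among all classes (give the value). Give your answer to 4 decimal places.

0.3888

Per-class recall (TP/(TP+FN)):
  0: TP=615, FN=82+86+81=249 → 615/864 = 0.71181
  1: TP=328, FN=90+92+78=260 → 328/588 = 0.55782
  2: TP=778, FN=55+56+50=161 → 778/939 = 0.82854
  3: TP=528, FN=282+285+263=830 → 528/1358 = 0.38881
Lowest is class '3' with recall = 0.3888.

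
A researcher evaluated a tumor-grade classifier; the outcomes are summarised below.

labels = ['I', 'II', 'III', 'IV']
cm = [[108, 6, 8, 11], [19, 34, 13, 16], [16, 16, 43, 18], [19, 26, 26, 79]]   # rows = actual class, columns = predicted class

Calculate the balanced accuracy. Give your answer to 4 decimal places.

Balanced accuracy = mean of per-class recall.
  I: recall = 108/133 = 0.81203
  II: recall = 34/82 = 0.41463
  III: recall = 43/93 = 0.46237
  IV: recall = 79/150 = 0.52667
Mean = (0.81203 + 0.41463 + 0.46237 + 0.52667) / 4 = 0.5539

0.5539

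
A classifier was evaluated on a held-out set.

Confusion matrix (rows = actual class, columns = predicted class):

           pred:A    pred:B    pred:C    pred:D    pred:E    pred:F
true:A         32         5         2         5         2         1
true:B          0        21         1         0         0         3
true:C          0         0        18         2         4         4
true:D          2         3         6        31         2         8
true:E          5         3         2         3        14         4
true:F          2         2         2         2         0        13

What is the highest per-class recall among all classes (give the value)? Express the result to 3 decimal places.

Per-class recall (TP/(TP+FN)):
  A: TP=32, FN=5+2+5+2+1=15 → 32/47 = 0.6809
  B: TP=21, FN=0+1+0+0+3=4 → 21/25 = 0.8400
  C: TP=18, FN=0+0+2+4+4=10 → 18/28 = 0.6429
  D: TP=31, FN=2+3+6+2+8=21 → 31/52 = 0.5962
  E: TP=14, FN=5+3+2+3+4=17 → 14/31 = 0.4516
  F: TP=13, FN=2+2+2+2+0=8 → 13/21 = 0.6190
Highest is class 'B' with recall = 0.840.

0.840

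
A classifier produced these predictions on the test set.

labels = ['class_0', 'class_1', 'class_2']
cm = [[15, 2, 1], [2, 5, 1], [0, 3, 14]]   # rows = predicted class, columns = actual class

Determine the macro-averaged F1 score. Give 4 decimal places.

0.7537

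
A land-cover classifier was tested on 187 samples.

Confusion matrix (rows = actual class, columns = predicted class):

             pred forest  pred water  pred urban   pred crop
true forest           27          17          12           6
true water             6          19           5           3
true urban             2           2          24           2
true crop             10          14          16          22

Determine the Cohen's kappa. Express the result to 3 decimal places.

0.335

Observed agreement pₒ = trace/N = 92/187 = 0.4920
Expected agreement pₑ = Σ (rowᵢ·colᵢ)/N² = (62·45 + 33·52 + 30·57 + 62·33)/187² = 0.2363
κ = (pₒ − pₑ)/(1 − pₑ) = (0.4920 − 0.2363)/(1 − 0.2363) = 0.335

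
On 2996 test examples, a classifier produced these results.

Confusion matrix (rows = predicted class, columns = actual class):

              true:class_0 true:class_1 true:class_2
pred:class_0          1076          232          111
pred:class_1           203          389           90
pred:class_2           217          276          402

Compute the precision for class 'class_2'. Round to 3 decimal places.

Take TP from the diagonal, FP from the rest of the 'class_2' prediction marginal, FN from the rest of the 'class_2' actual marginal.
precision = TP/(TP+FP).
class_2: TP=402, FP=217+276=493 → 402/895 = 0.4492

0.449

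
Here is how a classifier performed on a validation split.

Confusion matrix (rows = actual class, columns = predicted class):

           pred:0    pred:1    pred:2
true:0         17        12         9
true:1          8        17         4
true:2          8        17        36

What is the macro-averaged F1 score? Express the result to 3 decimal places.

0.529

Per-class F1 score (2·TP/(2·TP+FP+FN)):
  0: TP=17, FP=8+8=16, FN=12+9=21 → 34/71 = 0.4789
  1: TP=17, FP=12+17=29, FN=8+4=12 → 34/75 = 0.4533
  2: TP=36, FP=9+4=13, FN=8+17=25 → 72/110 = 0.6545
Macro-F1 score = mean = (0.4789 + 0.4533 + 0.6545) / 3 = 0.529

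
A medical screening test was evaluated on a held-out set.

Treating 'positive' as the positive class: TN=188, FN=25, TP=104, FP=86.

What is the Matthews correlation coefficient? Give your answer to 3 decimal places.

0.460

MCC = (TP·TN − FP·FN) / √((TP+FP)(TP+FN)(TN+FP)(TN+FN))
Numerator = 104·188 − 86·25 = 17402
Denominator = √(190·129·274·213) = √1430452620 = 37821.3249
MCC = 17402 / 37821.3249 = 0.460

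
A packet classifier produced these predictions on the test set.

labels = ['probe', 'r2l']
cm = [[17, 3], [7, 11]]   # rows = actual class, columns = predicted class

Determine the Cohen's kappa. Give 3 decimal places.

Observed agreement pₒ = trace/N = 28/38 = 0.7368
Expected agreement pₑ = Σ (rowᵢ·colᵢ)/N² = (20·24 + 18·14)/38² = 0.5069
κ = (pₒ − pₑ)/(1 − pₑ) = (0.7368 − 0.5069)/(1 − 0.5069) = 0.466

0.466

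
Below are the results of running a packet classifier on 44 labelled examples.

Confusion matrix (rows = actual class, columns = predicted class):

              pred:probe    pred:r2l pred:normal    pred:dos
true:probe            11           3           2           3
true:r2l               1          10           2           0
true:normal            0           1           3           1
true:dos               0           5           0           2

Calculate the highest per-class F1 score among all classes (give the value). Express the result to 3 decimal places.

0.710

Per-class F1 score (2·TP/(2·TP+FP+FN)):
  probe: TP=11, FP=1+0+0=1, FN=3+2+3=8 → 22/31 = 0.7097
  r2l: TP=10, FP=3+1+5=9, FN=1+2+0=3 → 20/32 = 0.6250
  normal: TP=3, FP=2+2+0=4, FN=0+1+1=2 → 6/12 = 0.5000
  dos: TP=2, FP=3+0+1=4, FN=0+5+0=5 → 4/13 = 0.3077
Highest is class 'probe' with F1 score = 0.710.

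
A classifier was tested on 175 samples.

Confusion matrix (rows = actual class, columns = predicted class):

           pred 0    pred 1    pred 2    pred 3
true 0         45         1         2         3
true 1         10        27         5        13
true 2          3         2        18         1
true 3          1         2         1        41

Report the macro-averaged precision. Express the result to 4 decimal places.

0.7514

Per-class precision (TP/(TP+FP)):
  0: TP=45, FP=10+3+1=14 → 45/59 = 0.76271
  1: TP=27, FP=1+2+2=5 → 27/32 = 0.84375
  2: TP=18, FP=2+5+1=8 → 18/26 = 0.69231
  3: TP=41, FP=3+13+1=17 → 41/58 = 0.70690
Macro-precision = mean = (0.76271 + 0.84375 + 0.69231 + 0.70690) / 4 = 0.7514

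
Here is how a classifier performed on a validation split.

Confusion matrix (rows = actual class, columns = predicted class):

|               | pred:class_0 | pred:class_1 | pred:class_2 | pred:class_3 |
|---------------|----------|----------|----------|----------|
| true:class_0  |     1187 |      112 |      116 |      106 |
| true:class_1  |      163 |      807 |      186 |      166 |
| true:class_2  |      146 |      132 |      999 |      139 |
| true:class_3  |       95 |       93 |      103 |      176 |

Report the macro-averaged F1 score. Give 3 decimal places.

Per-class F1 score (2·TP/(2·TP+FP+FN)):
  class_0: TP=1187, FP=163+146+95=404, FN=112+116+106=334 → 2374/3112 = 0.7629
  class_1: TP=807, FP=112+132+93=337, FN=163+186+166=515 → 1614/2466 = 0.6545
  class_2: TP=999, FP=116+186+103=405, FN=146+132+139=417 → 1998/2820 = 0.7085
  class_3: TP=176, FP=106+166+139=411, FN=95+93+103=291 → 352/1054 = 0.3340
Macro-F1 score = mean = (0.7629 + 0.6545 + 0.7085 + 0.3340) / 4 = 0.615

0.615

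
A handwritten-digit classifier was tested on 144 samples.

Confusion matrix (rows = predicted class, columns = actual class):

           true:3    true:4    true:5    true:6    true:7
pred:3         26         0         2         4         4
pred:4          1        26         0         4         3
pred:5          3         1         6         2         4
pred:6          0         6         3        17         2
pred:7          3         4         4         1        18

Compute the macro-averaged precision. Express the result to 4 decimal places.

Per-class precision (TP/(TP+FP)):
  3: TP=26, FP=0+2+4+4=10 → 26/36 = 0.72222
  4: TP=26, FP=1+0+4+3=8 → 26/34 = 0.76471
  5: TP=6, FP=3+1+2+4=10 → 6/16 = 0.37500
  6: TP=17, FP=0+6+3+2=11 → 17/28 = 0.60714
  7: TP=18, FP=3+4+4+1=12 → 18/30 = 0.60000
Macro-precision = mean = (0.72222 + 0.76471 + 0.37500 + 0.60714 + 0.60000) / 5 = 0.6138

0.6138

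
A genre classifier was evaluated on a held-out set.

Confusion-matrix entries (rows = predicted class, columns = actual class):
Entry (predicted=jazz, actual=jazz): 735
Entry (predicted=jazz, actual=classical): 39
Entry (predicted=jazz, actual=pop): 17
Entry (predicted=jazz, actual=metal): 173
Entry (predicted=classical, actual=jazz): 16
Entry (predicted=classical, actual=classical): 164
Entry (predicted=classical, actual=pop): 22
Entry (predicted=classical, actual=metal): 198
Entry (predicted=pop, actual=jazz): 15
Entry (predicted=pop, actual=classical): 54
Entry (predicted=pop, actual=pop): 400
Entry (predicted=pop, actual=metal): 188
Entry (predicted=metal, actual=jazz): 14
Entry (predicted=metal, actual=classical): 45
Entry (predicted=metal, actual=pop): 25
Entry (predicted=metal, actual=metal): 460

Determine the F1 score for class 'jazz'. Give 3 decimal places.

0.843

Take TP from the diagonal, FP from the rest of the 'jazz' prediction marginal, FN from the rest of the 'jazz' actual marginal.
F1 score = 2·TP/(2·TP+FP+FN).
jazz: TP=735, FP=39+17+173=229, FN=16+15+14=45 → 1470/1744 = 0.8429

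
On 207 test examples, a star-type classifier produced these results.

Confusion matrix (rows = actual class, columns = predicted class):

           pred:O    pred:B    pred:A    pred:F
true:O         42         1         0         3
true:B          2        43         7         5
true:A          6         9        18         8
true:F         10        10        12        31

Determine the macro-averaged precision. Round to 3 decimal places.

Per-class precision (TP/(TP+FP)):
  O: TP=42, FP=2+6+10=18 → 42/60 = 0.7000
  B: TP=43, FP=1+9+10=20 → 43/63 = 0.6825
  A: TP=18, FP=0+7+12=19 → 18/37 = 0.4865
  F: TP=31, FP=3+5+8=16 → 31/47 = 0.6596
Macro-precision = mean = (0.7000 + 0.6825 + 0.4865 + 0.6596) / 4 = 0.632

0.632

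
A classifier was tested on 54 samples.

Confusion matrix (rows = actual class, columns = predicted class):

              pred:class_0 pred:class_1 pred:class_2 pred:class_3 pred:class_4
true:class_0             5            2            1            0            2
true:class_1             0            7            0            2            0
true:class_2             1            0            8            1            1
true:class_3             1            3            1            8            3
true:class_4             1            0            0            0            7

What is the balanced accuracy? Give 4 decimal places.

0.6760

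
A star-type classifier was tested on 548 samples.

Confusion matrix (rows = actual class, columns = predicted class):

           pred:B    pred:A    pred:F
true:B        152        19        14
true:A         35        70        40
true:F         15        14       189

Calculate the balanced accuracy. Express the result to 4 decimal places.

Balanced accuracy = mean of per-class recall.
  B: recall = 152/185 = 0.82162
  A: recall = 70/145 = 0.48276
  F: recall = 189/218 = 0.86697
Mean = (0.82162 + 0.48276 + 0.86697) / 3 = 0.7238

0.7238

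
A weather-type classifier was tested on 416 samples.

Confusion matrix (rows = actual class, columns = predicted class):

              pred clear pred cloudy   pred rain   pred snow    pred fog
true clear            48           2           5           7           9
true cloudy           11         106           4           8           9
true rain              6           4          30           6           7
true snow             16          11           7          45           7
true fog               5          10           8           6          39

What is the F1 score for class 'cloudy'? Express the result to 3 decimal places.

Take TP from the diagonal, FP from the rest of the 'cloudy' prediction marginal, FN from the rest of the 'cloudy' actual marginal.
F1 score = 2·TP/(2·TP+FP+FN).
cloudy: TP=106, FP=2+4+11+10=27, FN=11+4+8+9=32 → 212/271 = 0.7823

0.782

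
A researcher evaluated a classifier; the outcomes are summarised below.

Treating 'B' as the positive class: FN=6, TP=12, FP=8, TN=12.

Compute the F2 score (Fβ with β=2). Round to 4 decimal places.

Fβ = (1+β²)·TP / ((1+β²)·TP + β²·FN + FP), with β²=4
= 5·12 / (5·12 + 4·6 + 8) = 0.6522

0.6522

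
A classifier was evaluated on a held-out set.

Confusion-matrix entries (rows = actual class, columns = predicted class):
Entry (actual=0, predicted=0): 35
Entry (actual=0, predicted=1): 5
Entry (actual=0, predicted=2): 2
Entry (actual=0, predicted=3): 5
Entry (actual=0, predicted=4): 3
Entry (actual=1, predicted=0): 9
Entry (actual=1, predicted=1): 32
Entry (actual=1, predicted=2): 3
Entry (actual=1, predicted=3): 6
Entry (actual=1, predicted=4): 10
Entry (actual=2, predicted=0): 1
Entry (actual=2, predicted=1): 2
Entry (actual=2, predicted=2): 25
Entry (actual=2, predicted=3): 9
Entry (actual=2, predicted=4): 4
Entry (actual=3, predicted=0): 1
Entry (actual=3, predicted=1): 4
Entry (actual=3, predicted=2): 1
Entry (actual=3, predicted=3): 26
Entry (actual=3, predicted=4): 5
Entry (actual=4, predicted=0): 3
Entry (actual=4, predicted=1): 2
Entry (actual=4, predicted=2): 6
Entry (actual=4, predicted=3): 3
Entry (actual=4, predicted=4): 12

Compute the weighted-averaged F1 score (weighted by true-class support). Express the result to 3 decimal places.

Per-class F1 score (2·TP/(2·TP+FP+FN)):
  0: TP=35, FP=9+1+1+3=14, FN=5+2+5+3=15 → 70/99 = 0.7071
  1: TP=32, FP=5+2+4+2=13, FN=9+3+6+10=28 → 64/105 = 0.6095
  2: TP=25, FP=2+3+1+6=12, FN=1+2+9+4=16 → 50/78 = 0.6410
  3: TP=26, FP=5+6+9+3=23, FN=1+4+1+5=11 → 52/86 = 0.6047
  4: TP=12, FP=3+10+4+5=22, FN=3+2+6+3=14 → 24/60 = 0.4000
Weighted-F1 score = Σ (supportᵢ/N)·F1 scoreᵢ with N=214: (50/214)·0.7071 + (60/214)·0.6095 + (41/214)·0.6410 + (37/214)·0.6047 + (26/214)·0.4000 = 0.612

0.612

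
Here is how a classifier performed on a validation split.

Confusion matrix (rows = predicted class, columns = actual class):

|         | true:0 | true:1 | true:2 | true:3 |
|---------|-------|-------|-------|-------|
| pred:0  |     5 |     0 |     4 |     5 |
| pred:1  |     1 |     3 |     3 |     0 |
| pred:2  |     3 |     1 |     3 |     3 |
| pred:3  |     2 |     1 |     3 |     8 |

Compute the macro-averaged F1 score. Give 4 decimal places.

Per-class F1 score (2·TP/(2·TP+FP+FN)):
  0: TP=5, FP=0+4+5=9, FN=1+3+2=6 → 10/25 = 0.40000
  1: TP=3, FP=1+3+0=4, FN=0+1+1=2 → 6/12 = 0.50000
  2: TP=3, FP=3+1+3=7, FN=4+3+3=10 → 6/23 = 0.26087
  3: TP=8, FP=2+1+3=6, FN=5+0+3=8 → 16/30 = 0.53333
Macro-F1 score = mean = (0.40000 + 0.50000 + 0.26087 + 0.53333) / 4 = 0.4236

0.4236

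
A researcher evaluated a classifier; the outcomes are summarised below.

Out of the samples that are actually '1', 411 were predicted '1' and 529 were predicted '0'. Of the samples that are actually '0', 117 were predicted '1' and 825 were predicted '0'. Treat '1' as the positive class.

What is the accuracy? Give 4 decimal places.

Accuracy = (TP+TN)/N = (411+825)/1882 = 0.6567

0.6567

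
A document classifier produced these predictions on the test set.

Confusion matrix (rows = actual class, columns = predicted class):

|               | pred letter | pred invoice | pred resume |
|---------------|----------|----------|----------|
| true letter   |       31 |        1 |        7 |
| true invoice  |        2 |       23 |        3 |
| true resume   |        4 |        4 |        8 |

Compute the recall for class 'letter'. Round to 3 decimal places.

0.795

Take TP from the diagonal, FP from the rest of the 'letter' prediction marginal, FN from the rest of the 'letter' actual marginal.
recall = TP/(TP+FN).
letter: TP=31, FN=1+7=8 → 31/39 = 0.7949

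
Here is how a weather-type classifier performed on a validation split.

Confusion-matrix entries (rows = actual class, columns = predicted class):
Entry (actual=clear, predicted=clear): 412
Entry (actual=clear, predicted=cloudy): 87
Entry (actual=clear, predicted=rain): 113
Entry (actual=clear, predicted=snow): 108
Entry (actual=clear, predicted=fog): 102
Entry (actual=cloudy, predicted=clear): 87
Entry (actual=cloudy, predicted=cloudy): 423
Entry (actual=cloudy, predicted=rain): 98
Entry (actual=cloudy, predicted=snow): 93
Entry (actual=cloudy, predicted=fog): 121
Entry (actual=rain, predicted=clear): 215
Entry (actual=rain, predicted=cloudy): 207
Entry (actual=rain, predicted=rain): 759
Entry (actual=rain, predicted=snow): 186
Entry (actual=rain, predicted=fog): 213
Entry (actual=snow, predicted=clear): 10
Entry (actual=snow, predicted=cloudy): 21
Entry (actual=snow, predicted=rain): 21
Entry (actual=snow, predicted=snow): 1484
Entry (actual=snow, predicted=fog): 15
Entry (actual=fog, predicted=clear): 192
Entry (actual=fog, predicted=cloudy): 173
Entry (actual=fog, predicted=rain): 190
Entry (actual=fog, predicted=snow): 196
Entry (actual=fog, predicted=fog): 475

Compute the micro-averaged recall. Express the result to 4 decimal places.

0.5921

Micro-averaging pools counts across classes: ΣTP=3553, ΣFP=2448, ΣFN=2448.
Micro-recall = TP/(TP+FN) on pooled counts = 0.5921 (equals overall accuracy in single-label multiclass).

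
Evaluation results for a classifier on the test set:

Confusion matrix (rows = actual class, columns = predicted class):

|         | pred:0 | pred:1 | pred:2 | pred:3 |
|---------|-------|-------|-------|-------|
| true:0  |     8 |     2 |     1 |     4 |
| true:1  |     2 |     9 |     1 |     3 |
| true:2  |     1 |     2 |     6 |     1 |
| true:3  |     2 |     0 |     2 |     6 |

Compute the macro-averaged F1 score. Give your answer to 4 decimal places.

Per-class F1 score (2·TP/(2·TP+FP+FN)):
  0: TP=8, FP=2+1+2=5, FN=2+1+4=7 → 16/28 = 0.57143
  1: TP=9, FP=2+2+0=4, FN=2+1+3=6 → 18/28 = 0.64286
  2: TP=6, FP=1+1+2=4, FN=1+2+1=4 → 12/20 = 0.60000
  3: TP=6, FP=4+3+1=8, FN=2+0+2=4 → 12/24 = 0.50000
Macro-F1 score = mean = (0.57143 + 0.64286 + 0.60000 + 0.50000) / 4 = 0.5786

0.5786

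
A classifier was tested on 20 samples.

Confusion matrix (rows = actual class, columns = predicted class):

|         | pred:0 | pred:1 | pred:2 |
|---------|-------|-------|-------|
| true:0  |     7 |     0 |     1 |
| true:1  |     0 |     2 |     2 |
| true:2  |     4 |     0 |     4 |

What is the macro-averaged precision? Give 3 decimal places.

0.736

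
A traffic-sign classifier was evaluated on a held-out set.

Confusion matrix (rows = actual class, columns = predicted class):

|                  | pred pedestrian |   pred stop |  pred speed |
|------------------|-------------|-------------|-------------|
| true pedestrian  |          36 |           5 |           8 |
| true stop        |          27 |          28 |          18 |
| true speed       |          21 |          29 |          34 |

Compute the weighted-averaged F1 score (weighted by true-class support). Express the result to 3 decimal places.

0.468

Per-class F1 score (2·TP/(2·TP+FP+FN)):
  pedestrian: TP=36, FP=27+21=48, FN=5+8=13 → 72/133 = 0.5414
  stop: TP=28, FP=5+29=34, FN=27+18=45 → 56/135 = 0.4148
  speed: TP=34, FP=8+18=26, FN=21+29=50 → 68/144 = 0.4722
Weighted-F1 score = Σ (supportᵢ/N)·F1 scoreᵢ with N=206: (49/206)·0.5414 + (73/206)·0.4148 + (84/206)·0.4722 = 0.468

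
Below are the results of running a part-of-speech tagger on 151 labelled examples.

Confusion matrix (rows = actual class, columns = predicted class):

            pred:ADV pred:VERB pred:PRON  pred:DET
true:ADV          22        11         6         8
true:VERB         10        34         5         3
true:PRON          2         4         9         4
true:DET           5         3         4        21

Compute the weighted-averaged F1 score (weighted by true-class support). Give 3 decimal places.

Per-class F1 score (2·TP/(2·TP+FP+FN)):
  ADV: TP=22, FP=10+2+5=17, FN=11+6+8=25 → 44/86 = 0.5116
  VERB: TP=34, FP=11+4+3=18, FN=10+5+3=18 → 68/104 = 0.6538
  PRON: TP=9, FP=6+5+4=15, FN=2+4+4=10 → 18/43 = 0.4186
  DET: TP=21, FP=8+3+4=15, FN=5+3+4=12 → 42/69 = 0.6087
Weighted-F1 score = Σ (supportᵢ/N)·F1 scoreᵢ with N=151: (47/151)·0.5116 + (52/151)·0.6538 + (19/151)·0.4186 + (33/151)·0.6087 = 0.570

0.570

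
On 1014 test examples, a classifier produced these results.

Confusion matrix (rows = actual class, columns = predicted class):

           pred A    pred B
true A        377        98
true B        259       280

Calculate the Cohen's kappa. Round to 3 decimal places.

Observed agreement pₒ = trace/N = 657/1014 = 0.6479
Expected agreement pₑ = Σ (rowᵢ·colᵢ)/N² = (475·636 + 539·378)/1014² = 0.4920
κ = (pₒ − pₑ)/(1 − pₑ) = (0.6479 − 0.4920)/(1 − 0.4920) = 0.307

0.307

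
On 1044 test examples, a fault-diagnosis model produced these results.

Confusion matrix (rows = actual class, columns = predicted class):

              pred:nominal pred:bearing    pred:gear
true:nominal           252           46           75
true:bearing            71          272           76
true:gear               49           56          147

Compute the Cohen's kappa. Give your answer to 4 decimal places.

0.4587

Observed agreement pₒ = trace/N = 671/1044 = 0.64272
Expected agreement pₑ = Σ (rowᵢ·colᵢ)/N² = (373·372 + 419·374 + 252·298)/1044² = 0.33998
κ = (pₒ − pₑ)/(1 − pₑ) = (0.64272 − 0.33998)/(1 − 0.33998) = 0.4587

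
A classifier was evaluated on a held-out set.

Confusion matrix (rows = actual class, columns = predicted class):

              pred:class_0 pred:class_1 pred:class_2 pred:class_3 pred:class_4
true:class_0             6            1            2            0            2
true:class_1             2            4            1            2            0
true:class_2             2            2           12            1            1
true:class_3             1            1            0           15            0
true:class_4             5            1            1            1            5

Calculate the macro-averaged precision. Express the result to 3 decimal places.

0.597

Per-class precision (TP/(TP+FP)):
  class_0: TP=6, FP=2+2+1+5=10 → 6/16 = 0.3750
  class_1: TP=4, FP=1+2+1+1=5 → 4/9 = 0.4444
  class_2: TP=12, FP=2+1+0+1=4 → 12/16 = 0.7500
  class_3: TP=15, FP=0+2+1+1=4 → 15/19 = 0.7895
  class_4: TP=5, FP=2+0+1+0=3 → 5/8 = 0.6250
Macro-precision = mean = (0.3750 + 0.4444 + 0.7500 + 0.7895 + 0.6250) / 5 = 0.597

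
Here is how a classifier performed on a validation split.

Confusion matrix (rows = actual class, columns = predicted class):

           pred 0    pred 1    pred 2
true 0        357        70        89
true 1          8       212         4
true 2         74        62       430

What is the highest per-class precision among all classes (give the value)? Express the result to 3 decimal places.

Per-class precision (TP/(TP+FP)):
  0: TP=357, FP=8+74=82 → 357/439 = 0.8132
  1: TP=212, FP=70+62=132 → 212/344 = 0.6163
  2: TP=430, FP=89+4=93 → 430/523 = 0.8222
Highest is class '2' with precision = 0.822.

0.822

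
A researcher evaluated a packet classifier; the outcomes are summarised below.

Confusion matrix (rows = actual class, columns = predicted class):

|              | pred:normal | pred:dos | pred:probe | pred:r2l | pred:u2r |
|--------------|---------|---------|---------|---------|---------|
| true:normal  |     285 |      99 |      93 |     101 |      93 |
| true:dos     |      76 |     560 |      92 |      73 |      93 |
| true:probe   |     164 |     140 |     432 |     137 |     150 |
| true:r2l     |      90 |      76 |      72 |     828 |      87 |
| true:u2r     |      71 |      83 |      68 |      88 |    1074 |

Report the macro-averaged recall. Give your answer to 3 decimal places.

0.594

Per-class recall (TP/(TP+FN)):
  normal: TP=285, FN=99+93+101+93=386 → 285/671 = 0.4247
  dos: TP=560, FN=76+92+73+93=334 → 560/894 = 0.6264
  probe: TP=432, FN=164+140+137+150=591 → 432/1023 = 0.4223
  r2l: TP=828, FN=90+76+72+87=325 → 828/1153 = 0.7181
  u2r: TP=1074, FN=71+83+68+88=310 → 1074/1384 = 0.7760
Macro-recall = mean = (0.4247 + 0.6264 + 0.4223 + 0.7181 + 0.7760) / 5 = 0.594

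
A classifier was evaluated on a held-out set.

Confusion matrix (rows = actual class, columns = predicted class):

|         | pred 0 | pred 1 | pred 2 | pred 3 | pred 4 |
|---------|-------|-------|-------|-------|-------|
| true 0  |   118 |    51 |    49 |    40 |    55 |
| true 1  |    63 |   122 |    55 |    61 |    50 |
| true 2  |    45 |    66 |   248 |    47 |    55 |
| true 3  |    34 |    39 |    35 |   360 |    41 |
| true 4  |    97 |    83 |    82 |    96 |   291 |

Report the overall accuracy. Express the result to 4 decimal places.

Accuracy = trace / total = (118+122+248+360+291=1139) / 2283 = 1139/2283 = 0.4989

0.4989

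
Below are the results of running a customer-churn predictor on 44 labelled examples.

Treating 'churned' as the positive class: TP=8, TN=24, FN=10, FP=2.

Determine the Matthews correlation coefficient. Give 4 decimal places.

0.4312

MCC = (TP·TN − FP·FN) / √((TP+FP)(TP+FN)(TN+FP)(TN+FN))
Numerator = 8·24 − 2·10 = 172
Denominator = √(10·18·26·34) = √159120 = 398.8985
MCC = 172 / 398.8985 = 0.4312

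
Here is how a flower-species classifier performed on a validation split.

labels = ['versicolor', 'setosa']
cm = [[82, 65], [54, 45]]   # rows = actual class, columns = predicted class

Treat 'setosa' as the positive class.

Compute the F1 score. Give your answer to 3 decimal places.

Precision = TP/(TP+FP) = 45/110 = 0.4091
Recall = TP/(TP+FN) = 45/99 = 0.4545
F1 = 2·TP/(2·TP+FP+FN) = 90/209 = 0.431

0.431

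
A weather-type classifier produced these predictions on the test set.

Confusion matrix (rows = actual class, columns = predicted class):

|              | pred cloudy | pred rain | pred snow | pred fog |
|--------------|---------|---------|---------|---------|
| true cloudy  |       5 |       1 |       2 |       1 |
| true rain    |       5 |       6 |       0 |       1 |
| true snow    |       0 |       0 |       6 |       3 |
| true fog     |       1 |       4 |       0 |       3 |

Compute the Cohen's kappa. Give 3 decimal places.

0.365

Observed agreement pₒ = trace/N = 20/38 = 0.5263
Expected agreement pₑ = Σ (rowᵢ·colᵢ)/N² = (9·11 + 12·11 + 9·8 + 8·8)/38² = 0.2542
κ = (pₒ − pₑ)/(1 − pₑ) = (0.5263 − 0.2542)/(1 − 0.2542) = 0.365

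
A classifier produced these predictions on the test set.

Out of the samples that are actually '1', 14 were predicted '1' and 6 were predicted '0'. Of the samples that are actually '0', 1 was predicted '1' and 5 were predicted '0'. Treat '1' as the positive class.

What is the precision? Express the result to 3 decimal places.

0.933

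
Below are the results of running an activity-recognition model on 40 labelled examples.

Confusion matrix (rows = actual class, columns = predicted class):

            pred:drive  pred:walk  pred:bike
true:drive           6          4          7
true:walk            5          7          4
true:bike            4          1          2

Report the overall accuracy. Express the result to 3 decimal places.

Accuracy = trace / total = (6+7+2=15) / 40 = 15/40 = 0.375

0.375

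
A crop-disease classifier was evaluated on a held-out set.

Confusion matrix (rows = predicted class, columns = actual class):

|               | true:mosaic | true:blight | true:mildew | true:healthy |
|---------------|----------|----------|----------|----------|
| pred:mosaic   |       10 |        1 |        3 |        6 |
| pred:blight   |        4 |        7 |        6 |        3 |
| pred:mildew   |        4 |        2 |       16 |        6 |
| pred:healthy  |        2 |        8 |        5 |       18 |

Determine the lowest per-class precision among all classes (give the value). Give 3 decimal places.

Per-class precision (TP/(TP+FP)):
  mosaic: TP=10, FP=1+3+6=10 → 10/20 = 0.5000
  blight: TP=7, FP=4+6+3=13 → 7/20 = 0.3500
  mildew: TP=16, FP=4+2+6=12 → 16/28 = 0.5714
  healthy: TP=18, FP=2+8+5=15 → 18/33 = 0.5455
Lowest is class 'blight' with precision = 0.350.

0.350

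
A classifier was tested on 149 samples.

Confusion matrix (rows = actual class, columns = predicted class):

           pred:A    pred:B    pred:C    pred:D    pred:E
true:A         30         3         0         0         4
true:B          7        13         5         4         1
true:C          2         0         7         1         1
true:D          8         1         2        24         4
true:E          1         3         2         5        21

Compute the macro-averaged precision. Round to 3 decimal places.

0.619

Per-class precision (TP/(TP+FP)):
  A: TP=30, FP=7+2+8+1=18 → 30/48 = 0.6250
  B: TP=13, FP=3+0+1+3=7 → 13/20 = 0.6500
  C: TP=7, FP=0+5+2+2=9 → 7/16 = 0.4375
  D: TP=24, FP=0+4+1+5=10 → 24/34 = 0.7059
  E: TP=21, FP=4+1+1+4=10 → 21/31 = 0.6774
Macro-precision = mean = (0.6250 + 0.6500 + 0.4375 + 0.7059 + 0.6774) / 5 = 0.619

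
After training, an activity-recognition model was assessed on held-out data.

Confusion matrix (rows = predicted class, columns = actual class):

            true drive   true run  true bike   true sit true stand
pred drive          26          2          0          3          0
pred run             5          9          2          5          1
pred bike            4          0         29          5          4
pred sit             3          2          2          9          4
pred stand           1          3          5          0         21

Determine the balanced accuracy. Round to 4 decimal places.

Balanced accuracy = mean of per-class recall.
  drive: recall = 26/39 = 0.66667
  run: recall = 9/16 = 0.56250
  bike: recall = 29/38 = 0.76316
  sit: recall = 9/22 = 0.40909
  stand: recall = 21/30 = 0.70000
Mean = (0.66667 + 0.56250 + 0.76316 + 0.40909 + 0.70000) / 5 = 0.6203

0.6203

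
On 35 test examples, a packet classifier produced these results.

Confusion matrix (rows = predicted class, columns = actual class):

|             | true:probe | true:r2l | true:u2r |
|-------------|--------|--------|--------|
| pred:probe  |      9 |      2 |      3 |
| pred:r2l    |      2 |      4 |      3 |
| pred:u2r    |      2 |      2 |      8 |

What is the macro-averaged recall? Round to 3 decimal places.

Per-class recall (TP/(TP+FN)):
  probe: TP=9, FN=2+2=4 → 9/13 = 0.6923
  r2l: TP=4, FN=2+2=4 → 4/8 = 0.5000
  u2r: TP=8, FN=3+3=6 → 8/14 = 0.5714
Macro-recall = mean = (0.6923 + 0.5000 + 0.5714) / 3 = 0.588

0.588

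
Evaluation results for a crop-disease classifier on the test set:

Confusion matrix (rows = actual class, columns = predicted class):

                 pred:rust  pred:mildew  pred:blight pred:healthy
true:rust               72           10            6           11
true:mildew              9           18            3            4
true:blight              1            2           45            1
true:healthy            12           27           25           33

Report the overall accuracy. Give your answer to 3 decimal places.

0.602

Accuracy = trace / total = (72+18+45+33=168) / 279 = 168/279 = 0.602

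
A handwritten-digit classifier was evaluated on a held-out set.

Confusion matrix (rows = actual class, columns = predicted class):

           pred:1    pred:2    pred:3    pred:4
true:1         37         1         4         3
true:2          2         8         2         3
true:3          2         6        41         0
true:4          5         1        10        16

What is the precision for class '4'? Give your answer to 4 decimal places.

Treat '4' as positive and all other classes as negative.
precision = TP/(TP+FP).
4: TP=16, FP=3+3+0=6 → 16/22 = 0.72727

0.7273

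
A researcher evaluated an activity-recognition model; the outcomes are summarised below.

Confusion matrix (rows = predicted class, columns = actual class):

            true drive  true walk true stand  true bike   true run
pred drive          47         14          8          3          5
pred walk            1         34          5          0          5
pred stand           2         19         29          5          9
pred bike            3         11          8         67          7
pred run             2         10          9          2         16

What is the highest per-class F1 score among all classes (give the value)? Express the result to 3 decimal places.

0.775

Per-class F1 score (2·TP/(2·TP+FP+FN)):
  drive: TP=47, FP=14+8+3+5=30, FN=1+2+3+2=8 → 94/132 = 0.7121
  walk: TP=34, FP=1+5+0+5=11, FN=14+19+11+10=54 → 68/133 = 0.5113
  stand: TP=29, FP=2+19+5+9=35, FN=8+5+8+9=30 → 58/123 = 0.4715
  bike: TP=67, FP=3+11+8+7=29, FN=3+0+5+2=10 → 134/173 = 0.7746
  run: TP=16, FP=2+10+9+2=23, FN=5+5+9+7=26 → 32/81 = 0.3951
Highest is class 'bike' with F1 score = 0.775.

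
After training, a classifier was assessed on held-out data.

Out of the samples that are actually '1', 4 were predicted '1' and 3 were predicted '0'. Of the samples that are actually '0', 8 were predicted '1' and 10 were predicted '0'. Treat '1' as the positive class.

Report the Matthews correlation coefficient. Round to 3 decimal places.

0.114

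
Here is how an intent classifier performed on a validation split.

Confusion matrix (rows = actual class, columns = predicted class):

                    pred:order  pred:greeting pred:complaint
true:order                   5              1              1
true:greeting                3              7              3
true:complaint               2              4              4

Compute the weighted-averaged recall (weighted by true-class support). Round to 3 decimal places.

0.533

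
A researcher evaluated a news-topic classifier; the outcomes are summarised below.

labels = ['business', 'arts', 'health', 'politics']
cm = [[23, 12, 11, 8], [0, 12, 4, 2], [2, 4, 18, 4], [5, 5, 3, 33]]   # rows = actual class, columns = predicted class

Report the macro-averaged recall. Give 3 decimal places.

0.613

Per-class recall (TP/(TP+FN)):
  business: TP=23, FN=12+11+8=31 → 23/54 = 0.4259
  arts: TP=12, FN=0+4+2=6 → 12/18 = 0.6667
  health: TP=18, FN=2+4+4=10 → 18/28 = 0.6429
  politics: TP=33, FN=5+5+3=13 → 33/46 = 0.7174
Macro-recall = mean = (0.4259 + 0.6667 + 0.6429 + 0.7174) / 4 = 0.613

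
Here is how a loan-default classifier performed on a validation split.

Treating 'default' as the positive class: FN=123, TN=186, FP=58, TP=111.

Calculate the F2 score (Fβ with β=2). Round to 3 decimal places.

0.502

Fβ = (1+β²)·TP / ((1+β²)·TP + β²·FN + FP), with β²=4
= 5·111 / (5·111 + 4·123 + 58) = 0.502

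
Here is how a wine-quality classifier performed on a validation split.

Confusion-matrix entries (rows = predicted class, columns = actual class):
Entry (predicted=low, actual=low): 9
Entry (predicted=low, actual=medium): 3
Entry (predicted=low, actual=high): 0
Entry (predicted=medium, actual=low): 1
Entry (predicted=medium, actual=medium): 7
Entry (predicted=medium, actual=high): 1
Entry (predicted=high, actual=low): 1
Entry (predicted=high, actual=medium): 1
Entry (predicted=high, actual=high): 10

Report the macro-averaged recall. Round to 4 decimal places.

Per-class recall (TP/(TP+FN)):
  low: TP=9, FN=1+1=2 → 9/11 = 0.81818
  medium: TP=7, FN=3+1=4 → 7/11 = 0.63636
  high: TP=10, FN=0+1=1 → 10/11 = 0.90909
Macro-recall = mean = (0.81818 + 0.63636 + 0.90909) / 3 = 0.7879

0.7879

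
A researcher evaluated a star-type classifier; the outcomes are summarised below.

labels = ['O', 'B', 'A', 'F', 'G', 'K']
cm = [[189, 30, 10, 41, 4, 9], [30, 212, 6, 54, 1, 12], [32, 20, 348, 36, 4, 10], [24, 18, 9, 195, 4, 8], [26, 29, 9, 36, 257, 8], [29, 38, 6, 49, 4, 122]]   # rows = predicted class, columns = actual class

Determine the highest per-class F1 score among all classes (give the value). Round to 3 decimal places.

0.831

Per-class F1 score (2·TP/(2·TP+FP+FN)):
  O: TP=189, FP=30+10+41+4+9=94, FN=30+32+24+26+29=141 → 378/613 = 0.6166
  B: TP=212, FP=30+6+54+1+12=103, FN=30+20+18+29+38=135 → 424/662 = 0.6405
  A: TP=348, FP=32+20+36+4+10=102, FN=10+6+9+9+6=40 → 696/838 = 0.8305
  F: TP=195, FP=24+18+9+4+8=63, FN=41+54+36+36+49=216 → 390/669 = 0.5830
  G: TP=257, FP=26+29+9+36+8=108, FN=4+1+4+4+4=17 → 514/639 = 0.8044
  K: TP=122, FP=29+38+6+49+4=126, FN=9+12+10+8+8=47 → 244/417 = 0.5851
Highest is class 'A' with F1 score = 0.831.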